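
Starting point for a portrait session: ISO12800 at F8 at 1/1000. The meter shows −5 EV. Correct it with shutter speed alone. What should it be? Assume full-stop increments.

1/30s

Underexposed by 5 stops → need 5 stops brighter.
Shutter speed: 1/1000 → 1/500 → 1/250 → 1/125 → 1/60 → 1/30.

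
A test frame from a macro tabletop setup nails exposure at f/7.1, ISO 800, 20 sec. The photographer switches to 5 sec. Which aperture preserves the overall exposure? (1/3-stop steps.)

Shutter speed: 20 → 15 → 13 → 10 → 8 → 6 → 5 — 2 stops faster (darker).
Need 2 stops brighter from the aperture: f/7.1 → f/6.3 → f/5.6 → f/5 → f/4.5 → f/4 → f/3.5.

f/3.5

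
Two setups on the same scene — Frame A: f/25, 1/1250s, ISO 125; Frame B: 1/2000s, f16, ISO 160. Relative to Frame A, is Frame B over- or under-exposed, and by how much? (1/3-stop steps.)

Aperture: f/25 → f/22 → f/20 → f/18 → f/16 — 1 1/3 stops opened up (brighter).
Shutter speed: 1/1250 → 1/1600 → 1/2000 — 2/3 stop shorter (darker).
ISO: 125 → 160 — 1/3 stop raised (brighter).
Net: +1 1/3 −2/3 +1/3 = +1 stop.

1 stop brighter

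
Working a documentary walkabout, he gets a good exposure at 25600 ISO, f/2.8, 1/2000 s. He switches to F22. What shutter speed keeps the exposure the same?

1/30s

Aperture: f/2.8 → f/4 → f/5.6 → f/8 → f/11 → f/16 → f/22 — 6 stops stopped down (darker).
Need 6 stops brighter from the shutter speed: 1/2000 → 1/1000 → 1/500 → 1/250 → 1/125 → 1/60 → 1/30.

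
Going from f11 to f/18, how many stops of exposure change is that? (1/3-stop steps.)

f/11 → f/13 → f/14 → f/16 → f/18 — count the steps: 4 third-stops = 1 1/3 stops.

1 1/3 stops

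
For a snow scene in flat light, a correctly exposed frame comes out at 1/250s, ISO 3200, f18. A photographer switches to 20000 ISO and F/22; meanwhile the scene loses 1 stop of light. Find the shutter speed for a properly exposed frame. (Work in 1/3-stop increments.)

1/500s

Scene light: 1 stop darker.
ISO: 3200 → 4000 → 5000 → 6400 → 8000 → 10000 → 12800 → 16000 → 20000 — 2 2/3 stops raised (brighter).
Aperture: f/18 → f/20 → f/22 — 2/3 stop stopped down (darker).
Net so far: 1 stop brighter. Shutter speed: 1/250 → 1/320 → 1/400 → 1/500.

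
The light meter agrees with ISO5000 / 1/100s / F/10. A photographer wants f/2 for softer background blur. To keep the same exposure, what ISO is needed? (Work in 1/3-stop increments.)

ISO 200

Aperture: f/10 → f/9 → f/8 → f/7.1 → f/6.3 → f/5.6 → f/5 → f/4.5 → f/4 → f/3.5 → f/3.2 → f/2.8 → f/2.5 → f/2.2 → f/2 — 4 2/3 stops larger aperture (brighter).
Need 4 2/3 stops darker from the ISO: 5000 → 4000 → 3200 → 2500 → 2000 → 1600 → 1250 → 1000 → 800 → 640 → 500 → 400 → 320 → 250 → 200.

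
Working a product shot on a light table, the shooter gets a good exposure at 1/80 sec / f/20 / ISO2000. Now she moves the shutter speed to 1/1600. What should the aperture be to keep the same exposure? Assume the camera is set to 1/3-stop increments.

f/4.5

Shutter speed: 1/80 → 1/100 → 1/125 → 1/160 → 1/200 → 1/250 → 1/320 → 1/400 → 1/500 → 1/640 → 1/800 → 1/1000 → 1/1250 → 1/1600 — 4 1/3 stops shorter (darker).
Need 4 1/3 stops brighter from the aperture: f/20 → f/18 → f/16 → f/14 → f/13 → f/11 → f/10 → f/9 → f/8 → f/7.1 → f/6.3 → f/5.6 → f/5 → f/4.5.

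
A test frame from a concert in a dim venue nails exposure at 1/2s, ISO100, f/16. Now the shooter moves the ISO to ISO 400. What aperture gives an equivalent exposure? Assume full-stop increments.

f/32

ISO: 100 → 200 → 400 — 2 stops raised (brighter).
Need 2 stops darker from the aperture: f/16 → f/22 → f/32.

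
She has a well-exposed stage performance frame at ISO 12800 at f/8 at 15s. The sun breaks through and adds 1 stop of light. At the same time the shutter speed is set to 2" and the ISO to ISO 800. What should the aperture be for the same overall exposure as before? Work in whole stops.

f/1.0

Scene light: 1 stop brighter.
Shutter speed: 15 → 8 → 4 → 2 — 3 stops faster (darker).
ISO: 12800 → 6400 → 3200 → 1600 → 800 — 4 stops lower (darker).
Net so far: 6 stops darker. Aperture: f/8 → f/5.6 → f/4 → f/2.8 → f/2 → f/1.4 → f/1.0.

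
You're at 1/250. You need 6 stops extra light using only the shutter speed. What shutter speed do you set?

1/4s

Shutter speed: 1/250 → 1/125 → 1/60 → 1/30 → 1/15 → 1/8 → 1/4 — 6 stops slower (brighter).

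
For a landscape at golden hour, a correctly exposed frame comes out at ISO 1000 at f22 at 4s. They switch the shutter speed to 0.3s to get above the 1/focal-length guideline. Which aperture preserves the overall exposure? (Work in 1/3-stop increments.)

Shutter speed: 4 → 3.2 → 2.5 → 2 → 1.6 → 1.3 → 1 → 0.8 → 0.6 → 0.5 → 0.4 → 0.3 — 3 2/3 stops shorter (darker).
Need 3 2/3 stops brighter from the aperture: f/22 → f/20 → f/18 → f/16 → f/14 → f/13 → f/11 → f/10 → f/9 → f/8 → f/7.1 → f/6.3.

f/6.3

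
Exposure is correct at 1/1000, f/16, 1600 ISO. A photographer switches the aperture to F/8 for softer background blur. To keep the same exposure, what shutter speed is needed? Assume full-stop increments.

1/4000s

Aperture: f/16 → f/11 → f/8 — 2 stops larger aperture (brighter).
Need 2 stops darker from the shutter speed: 1/1000 → 1/2000 → 1/4000.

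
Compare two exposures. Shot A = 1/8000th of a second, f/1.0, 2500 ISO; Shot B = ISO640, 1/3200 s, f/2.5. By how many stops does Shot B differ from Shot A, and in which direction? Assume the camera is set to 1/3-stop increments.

Aperture: f/1.0 → f/1.1 → f/1.2 → f/1.4 → f/1.6 → f/1.8 → f/2 → f/2.2 → f/2.5 — 2 2/3 stops narrower (darker).
Shutter speed: 1/8000 → 1/6400 → 1/5000 → 1/4000 → 1/3200 — 1 1/3 stops slower (brighter).
ISO: 2500 → 2000 → 1600 → 1250 → 1000 → 800 → 640 — 2 stops lower (darker).
Net: −2 2/3 +1 1/3 −2 = −3 1/3 stops.

3 1/3 stops darker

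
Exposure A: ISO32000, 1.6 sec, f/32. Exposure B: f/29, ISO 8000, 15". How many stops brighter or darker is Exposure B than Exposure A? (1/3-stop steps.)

1 2/3 stops brighter

Aperture: f/32 → f/29 — 1/3 stop wider (brighter).
Shutter speed: 1.6 → 2 → 2.5 → 3.2 → 4 → 5 → 6 → 8 → 10 → 13 → 15 — 3 1/3 stops longer (brighter).
ISO: 32000 → 25600 → 20000 → 16000 → 12800 → 10000 → 8000 — 2 stops lower (darker).
Net: +1/3 +3 1/3 −2 = +1 2/3 stops.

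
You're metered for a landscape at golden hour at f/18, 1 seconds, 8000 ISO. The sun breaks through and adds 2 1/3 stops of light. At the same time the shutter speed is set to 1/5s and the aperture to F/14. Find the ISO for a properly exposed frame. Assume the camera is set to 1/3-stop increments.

Scene light: 2 1/3 stops brighter.
Shutter speed: 1 → 0.8 → 0.6 → 0.5 → 0.4 → 0.3 → 1/4 → 1/5 — 2 1/3 stops faster (darker).
Aperture: f/18 → f/16 → f/14 — 2/3 stop wider (brighter).
Net so far: 2/3 stop brighter. ISO: 8000 → 6400 → 5000.

ISO 5000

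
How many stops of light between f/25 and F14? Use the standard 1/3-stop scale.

f/25 → f/22 → f/20 → f/18 → f/16 → f/14 — count the steps: 5 third-stops = 1 2/3 stops.

1 2/3 stops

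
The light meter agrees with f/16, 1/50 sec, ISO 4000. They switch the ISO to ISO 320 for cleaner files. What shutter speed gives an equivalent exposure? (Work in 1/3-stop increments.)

ISO: 4000 → 3200 → 2500 → 2000 → 1600 → 1250 → 1000 → 800 → 640 → 500 → 400 → 320 — 3 2/3 stops dropped (darker).
Need 3 2/3 stops brighter from the shutter speed: 1/50 → 1/40 → 1/30 → 1/25 → 1/20 → 1/15 → 1/13 → 1/10 → 1/8 → 1/6 → 1/5 → 1/4.

1/4s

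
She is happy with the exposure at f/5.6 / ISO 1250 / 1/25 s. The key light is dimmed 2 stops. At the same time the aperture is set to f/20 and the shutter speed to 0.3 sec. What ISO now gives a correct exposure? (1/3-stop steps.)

Scene light: 2 stops darker.
Aperture: f/5.6 → f/6.3 → f/7.1 → f/8 → f/9 → f/10 → f/11 → f/13 → f/14 → f/16 → f/18 → f/20 — 3 2/3 stops narrower (darker).
Shutter speed: 1/25 → 1/20 → 1/15 → 1/13 → 1/10 → 1/8 → 1/6 → 1/5 → 1/4 → 0.3 — 3 stops slower (brighter).
Net so far: 2 2/3 stops darker. ISO: 1250 → 1600 → 2000 → 2500 → 3200 → 4000 → 5000 → 6400 → 8000.

ISO 8000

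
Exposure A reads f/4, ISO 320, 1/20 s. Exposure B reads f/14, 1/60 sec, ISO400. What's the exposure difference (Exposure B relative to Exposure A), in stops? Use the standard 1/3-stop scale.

Aperture: f/4 → f/4.5 → f/5 → f/5.6 → f/6.3 → f/7.1 → f/8 → f/9 → f/10 → f/11 → f/13 → f/14 — 3 2/3 stops narrower (darker).
Shutter speed: 1/20 → 1/25 → 1/30 → 1/40 → 1/50 → 1/60 — 1 2/3 stops shorter (darker).
ISO: 320 → 400 — 1/3 stop higher (brighter).
Net: −3 2/3 −1 2/3 +1/3 = −5 stops.

5 stops darker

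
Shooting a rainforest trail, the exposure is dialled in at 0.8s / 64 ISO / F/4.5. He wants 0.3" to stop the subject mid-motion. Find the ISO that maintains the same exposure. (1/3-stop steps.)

Shutter speed: 0.8 → 0.6 → 0.5 → 0.4 → 0.3 — 1 1/3 stops shorter (darker).
Need 1 1/3 stops brighter from the ISO: 64 → 80 → 100 → 125 → 160.

ISO 160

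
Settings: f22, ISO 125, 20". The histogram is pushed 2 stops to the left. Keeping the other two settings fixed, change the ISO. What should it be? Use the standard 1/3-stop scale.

Underexposed by 2 stops → need 2 stops brighter.
ISO: 125 → 160 → 200 → 250 → 320 → 400 → 500.

ISO 500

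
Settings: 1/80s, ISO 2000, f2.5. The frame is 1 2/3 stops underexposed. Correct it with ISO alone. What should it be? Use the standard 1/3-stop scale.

ISO 6400

Underexposed by 1 2/3 stops → need 1 2/3 stops brighter.
ISO: 2000 → 2500 → 3200 → 4000 → 5000 → 6400.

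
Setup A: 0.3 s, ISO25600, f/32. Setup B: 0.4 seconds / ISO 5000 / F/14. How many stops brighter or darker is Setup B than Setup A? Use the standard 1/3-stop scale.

Aperture: f/32 → f/29 → f/25 → f/22 → f/20 → f/18 → f/16 → f/14 — 2 1/3 stops larger aperture (brighter).
Shutter speed: 0.3 → 0.4 — 1/3 stop longer (brighter).
ISO: 25600 → 20000 → 16000 → 12800 → 10000 → 8000 → 6400 → 5000 — 2 1/3 stops lower (darker).
Net: +2 1/3 +1/3 −2 1/3 = +1/3 stops.

1/3 stop brighter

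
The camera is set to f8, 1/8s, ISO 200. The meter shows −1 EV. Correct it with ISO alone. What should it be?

Underexposed by 1 stop → need 1 stop brighter.
ISO: 200 → 400.

ISO 400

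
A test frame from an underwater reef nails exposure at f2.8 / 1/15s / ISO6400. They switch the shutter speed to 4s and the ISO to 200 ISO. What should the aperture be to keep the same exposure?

f/4

Shutter speed: 1/15 → 1/8 → 1/4 → 1/2 → 1 → 2 → 4 — 6 stops longer (brighter).
ISO: 6400 → 3200 → 1600 → 800 → 400 → 200 — 5 stops lower (darker).
Net change so far: 1 stop brighter. Offset with the aperture: f/2.8 → f/4.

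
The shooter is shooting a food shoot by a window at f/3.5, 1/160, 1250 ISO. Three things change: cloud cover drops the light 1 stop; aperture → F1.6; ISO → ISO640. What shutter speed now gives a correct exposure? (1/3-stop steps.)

Scene light: 1 stop darker.
Aperture: f/3.5 → f/3.2 → f/2.8 → f/2.5 → f/2.2 → f/2 → f/1.8 → f/1.6 — 2 1/3 stops opened up (brighter).
ISO: 1250 → 1000 → 800 → 640 — 1 stop dropped (darker).
Net so far: 1/3 stop brighter. Shutter speed: 1/160 → 1/200.

1/200s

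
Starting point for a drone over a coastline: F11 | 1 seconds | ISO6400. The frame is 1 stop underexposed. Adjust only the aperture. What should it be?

Underexposed by 1 stop → need 1 stop brighter.
Aperture: f/11 → f/8.

f/8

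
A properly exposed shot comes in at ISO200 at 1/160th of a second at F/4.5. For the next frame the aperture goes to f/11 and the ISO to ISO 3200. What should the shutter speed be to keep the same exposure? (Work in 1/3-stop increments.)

Aperture: f/4.5 → f/5 → f/5.6 → f/6.3 → f/7.1 → f/8 → f/9 → f/10 → f/11 — 2 2/3 stops narrower (darker).
ISO: 200 → 250 → 320 → 400 → 500 → 640 → 800 → 1000 → 1250 → 1600 → 2000 → 2500 → 3200 — 4 stops higher (brighter).
Net change so far: 1 1/3 stops brighter. Offset with the shutter speed: 1/160 → 1/200 → 1/250 → 1/320 → 1/400.

1/400s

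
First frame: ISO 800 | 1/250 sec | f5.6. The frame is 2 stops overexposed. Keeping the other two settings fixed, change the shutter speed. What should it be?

Overexposed by 2 stops → need 2 stops darker.
Shutter speed: 1/250 → 1/500 → 1/1000.

1/1000s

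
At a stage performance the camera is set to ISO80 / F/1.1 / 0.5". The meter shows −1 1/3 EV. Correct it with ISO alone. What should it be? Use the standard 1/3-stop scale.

ISO 200

Underexposed by 1 1/3 stops → need 1 1/3 stops brighter.
ISO: 80 → 100 → 125 → 160 → 200.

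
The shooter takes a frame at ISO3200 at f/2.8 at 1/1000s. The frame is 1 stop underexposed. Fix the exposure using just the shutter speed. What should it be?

Underexposed by 1 stop → need 1 stop brighter.
Shutter speed: 1/1000 → 1/500.

1/500s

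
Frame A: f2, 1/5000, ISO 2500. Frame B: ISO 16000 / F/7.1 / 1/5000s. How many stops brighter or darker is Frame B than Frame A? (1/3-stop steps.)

1 stop darker

Aperture: f/2 → f/2.2 → f/2.5 → f/2.8 → f/3.2 → f/3.5 → f/4 → f/4.5 → f/5 → f/5.6 → f/6.3 → f/7.1 — 3 2/3 stops stopped down (darker).
Shutter speed: unchanged.
ISO: 2500 → 3200 → 4000 → 5000 → 6400 → 8000 → 10000 → 12800 → 16000 — 2 2/3 stops raised (brighter).
Net: −3 2/3 +2 2/3 = −1 stop.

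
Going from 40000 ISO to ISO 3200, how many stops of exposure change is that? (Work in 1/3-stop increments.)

3 2/3 stops

40000 → 32000 → 25600 → 20000 → 16000 → 12800 → 10000 → 8000 → 6400 → 5000 → 4000 → 3200 — count the steps: 11 third-stops = 3 2/3 stops.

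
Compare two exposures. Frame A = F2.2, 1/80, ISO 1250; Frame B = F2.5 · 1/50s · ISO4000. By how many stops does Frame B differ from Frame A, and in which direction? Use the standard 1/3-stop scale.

2 stops brighter

Aperture: f/2.2 → f/2.5 — 1/3 stop narrower (darker).
Shutter speed: 1/80 → 1/60 → 1/50 — 2/3 stop longer (brighter).
ISO: 1250 → 1600 → 2000 → 2500 → 3200 → 4000 — 1 2/3 stops higher (brighter).
Net: −1/3 +2/3 +1 2/3 = +2 stops.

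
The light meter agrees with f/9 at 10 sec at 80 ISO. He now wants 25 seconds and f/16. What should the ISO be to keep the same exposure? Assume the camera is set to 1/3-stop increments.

ISO 100

Shutter speed: 10 → 13 → 15 → 20 → 25 — 1 1/3 stops longer (brighter).
Aperture: f/9 → f/10 → f/11 → f/13 → f/14 → f/16 — 1 2/3 stops smaller aperture (darker).
Net change so far: 1/3 stop darker. Offset with the ISO: 80 → 100.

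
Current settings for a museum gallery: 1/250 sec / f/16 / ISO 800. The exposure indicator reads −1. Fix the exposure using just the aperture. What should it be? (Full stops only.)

f/11

Underexposed by 1 stop → need 1 stop brighter.
Aperture: f/16 → f/11.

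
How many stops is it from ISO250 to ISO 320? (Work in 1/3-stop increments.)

250 → 320 — count the steps: 1 third-stops = 1/3 stop.

1/3 stop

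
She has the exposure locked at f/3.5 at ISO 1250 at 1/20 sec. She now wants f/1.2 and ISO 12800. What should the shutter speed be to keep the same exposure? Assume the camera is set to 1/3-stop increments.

1/1600s

Aperture: f/3.5 → f/3.2 → f/2.8 → f/2.5 → f/2.2 → f/2 → f/1.8 → f/1.6 → f/1.4 → f/1.2 — 3 stops wider (brighter).
ISO: 1250 → 1600 → 2000 → 2500 → 3200 → 4000 → 5000 → 6400 → 8000 → 10000 → 12800 — 3 1/3 stops raised (brighter).
Net change so far: 6 1/3 stops brighter. Offset with the shutter speed: 1/20 → 1/25 → 1/30 → 1/40 → 1/50 → 1/60 → 1/80 → 1/100 → 1/125 → 1/160 → 1/200 → 1/250 → 1/320 → 1/400 → 1/500 → 1/640 → 1/800 → 1/1000 → 1/1250 → 1/1600.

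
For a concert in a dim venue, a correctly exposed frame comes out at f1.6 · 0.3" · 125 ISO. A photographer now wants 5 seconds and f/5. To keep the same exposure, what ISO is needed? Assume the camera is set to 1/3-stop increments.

Shutter speed: 0.3 → 0.4 → 0.5 → 0.6 → 0.8 → 1 → 1.3 → 1.6 → 2 → 2.5 → 3.2 → 4 → 5 — 4 stops longer (brighter).
Aperture: f/1.6 → f/1.8 → f/2 → f/2.2 → f/2.5 → f/2.8 → f/3.2 → f/3.5 → f/4 → f/4.5 → f/5 — 3 1/3 stops narrower (darker).
Net change so far: 2/3 stop brighter. Offset with the ISO: 125 → 100 → 80.

ISO 80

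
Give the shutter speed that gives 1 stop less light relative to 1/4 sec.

1/8s

Shutter speed: 1/4 → 1/8 — 1 stop shorter (darker).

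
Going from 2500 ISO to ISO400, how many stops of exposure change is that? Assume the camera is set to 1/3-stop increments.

2500 → 2000 → 1600 → 1250 → 1000 → 800 → 640 → 500 → 400 — count the steps: 8 third-stops = 2 2/3 stops.

2 2/3 stops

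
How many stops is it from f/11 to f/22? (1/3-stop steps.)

f/11 → f/13 → f/14 → f/16 → f/18 → f/20 → f/22 — count the steps: 6 third-stops = 2 stops.

2 stops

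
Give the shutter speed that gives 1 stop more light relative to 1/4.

1/2s

Shutter speed: 1/4 → 1/2 — 1 stop slower (brighter).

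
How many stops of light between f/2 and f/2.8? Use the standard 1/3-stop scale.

f/2 → f/2.2 → f/2.5 → f/2.8 — count the steps: 3 third-stops = 1 stop.

1 stop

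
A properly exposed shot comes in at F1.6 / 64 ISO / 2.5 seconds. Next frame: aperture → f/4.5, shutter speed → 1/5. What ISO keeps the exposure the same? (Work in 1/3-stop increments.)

Aperture: f/1.6 → f/1.8 → f/2 → f/2.2 → f/2.5 → f/2.8 → f/3.2 → f/3.5 → f/4 → f/4.5 — 3 stops stopped down (darker).
Shutter speed: 2.5 → 2 → 1.6 → 1.3 → 1 → 0.8 → 0.6 → 0.5 → 0.4 → 0.3 → 1/4 → 1/5 — 3 2/3 stops shorter (darker).
Net change so far: 6 2/3 stops darker. Offset with the ISO: 64 → 80 → 100 → 125 → 160 → 200 → 250 → 320 → 400 → 500 → 640 → 800 → 1000 → 1250 → 1600 → 2000 → 2500 → 3200 → 4000 → 5000 → 6400.

ISO 6400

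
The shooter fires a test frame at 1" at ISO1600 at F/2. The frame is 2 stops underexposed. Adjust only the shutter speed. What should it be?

Underexposed by 2 stops → need 2 stops brighter.
Shutter speed: 1 → 2 → 4.

4 s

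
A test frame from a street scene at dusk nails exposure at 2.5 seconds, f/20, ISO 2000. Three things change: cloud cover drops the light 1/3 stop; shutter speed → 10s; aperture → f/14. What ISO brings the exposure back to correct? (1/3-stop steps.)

Scene light: 1/3 stop darker.
Shutter speed: 2.5 → 3.2 → 4 → 5 → 6 → 8 → 10 — 2 stops slower (brighter).
Aperture: f/20 → f/18 → f/16 → f/14 — 1 stop larger aperture (brighter).
Net so far: 2 2/3 stops brighter. ISO: 2000 → 1600 → 1250 → 1000 → 800 → 640 → 500 → 400 → 320.

ISO 320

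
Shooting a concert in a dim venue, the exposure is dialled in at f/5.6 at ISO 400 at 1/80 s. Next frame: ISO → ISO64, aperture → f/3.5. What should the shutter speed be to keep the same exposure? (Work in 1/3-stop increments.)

ISO: 400 → 320 → 250 → 200 → 160 → 125 → 100 → 80 → 64 — 2 2/3 stops lower (darker).
Aperture: f/5.6 → f/5 → f/4.5 → f/4 → f/3.5 — 1 1/3 stops larger aperture (brighter).
Net change so far: 1 1/3 stops darker. Offset with the shutter speed: 1/80 → 1/60 → 1/50 → 1/40 → 1/30.

1/30s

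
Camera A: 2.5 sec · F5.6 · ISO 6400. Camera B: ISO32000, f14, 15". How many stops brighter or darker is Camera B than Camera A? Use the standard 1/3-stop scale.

Aperture: f/5.6 → f/6.3 → f/7.1 → f/8 → f/9 → f/10 → f/11 → f/13 → f/14 — 2 2/3 stops narrower (darker).
Shutter speed: 2.5 → 3.2 → 4 → 5 → 6 → 8 → 10 → 13 → 15 — 2 2/3 stops longer (brighter).
ISO: 6400 → 8000 → 10000 → 12800 → 16000 → 20000 → 25600 → 32000 — 2 1/3 stops raised (brighter).
Net: −2 2/3 +2 2/3 +2 1/3 = +2 1/3 stops.

2 1/3 stops brighter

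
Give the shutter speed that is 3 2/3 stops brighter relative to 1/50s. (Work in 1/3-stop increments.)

1/4s

Shutter speed: 1/50 → 1/40 → 1/30 → 1/25 → 1/20 → 1/15 → 1/13 → 1/10 → 1/8 → 1/6 → 1/5 → 1/4 — 3 2/3 stops slower (brighter).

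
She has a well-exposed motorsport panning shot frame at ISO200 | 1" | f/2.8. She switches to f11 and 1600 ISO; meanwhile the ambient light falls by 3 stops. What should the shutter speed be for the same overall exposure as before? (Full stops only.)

Scene light: 3 stops darker.
Aperture: f/2.8 → f/4 → f/5.6 → f/8 → f/11 — 4 stops smaller aperture (darker).
ISO: 200 → 400 → 800 → 1600 — 3 stops higher (brighter).
Net so far: 4 stops darker. Shutter speed: 1 → 2 → 4 → 8 → 15.

15 s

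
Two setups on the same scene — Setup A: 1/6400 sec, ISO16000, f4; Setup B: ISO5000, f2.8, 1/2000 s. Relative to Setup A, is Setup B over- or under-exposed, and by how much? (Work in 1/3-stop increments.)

1 stop brighter

Aperture: f/4 → f/3.5 → f/3.2 → f/2.8 — 1 stop larger aperture (brighter).
Shutter speed: 1/6400 → 1/5000 → 1/4000 → 1/3200 → 1/2500 → 1/2000 — 1 2/3 stops longer (brighter).
ISO: 16000 → 12800 → 10000 → 8000 → 6400 → 5000 — 1 2/3 stops lower (darker).
Net: +1 +1 2/3 −1 2/3 = +1 stop.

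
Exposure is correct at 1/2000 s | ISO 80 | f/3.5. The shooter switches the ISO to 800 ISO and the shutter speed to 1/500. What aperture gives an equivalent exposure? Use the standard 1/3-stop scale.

ISO: 80 → 100 → 125 → 160 → 200 → 250 → 320 → 400 → 500 → 640 → 800 — 3 1/3 stops higher (brighter).
Shutter speed: 1/2000 → 1/1600 → 1/1250 → 1/1000 → 1/800 → 1/640 → 1/500 — 2 stops longer (brighter).
Net change so far: 5 1/3 stops brighter. Offset with the aperture: f/3.5 → f/4 → f/4.5 → f/5 → f/5.6 → f/6.3 → f/7.1 → f/8 → f/9 → f/10 → f/11 → f/13 → f/14 → f/16 → f/18 → f/20 → f/22.

f/22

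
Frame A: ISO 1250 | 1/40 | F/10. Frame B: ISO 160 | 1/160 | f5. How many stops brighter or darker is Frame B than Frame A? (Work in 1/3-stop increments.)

Aperture: f/10 → f/9 → f/8 → f/7.1 → f/6.3 → f/5.6 → f/5 — 2 stops larger aperture (brighter).
Shutter speed: 1/40 → 1/50 → 1/60 → 1/80 → 1/100 → 1/125 → 1/160 — 2 stops faster (darker).
ISO: 1250 → 1000 → 800 → 640 → 500 → 400 → 320 → 250 → 200 → 160 — 3 stops dropped (darker).
Net: +2 −2 −3 = −3 stops.

3 stops darker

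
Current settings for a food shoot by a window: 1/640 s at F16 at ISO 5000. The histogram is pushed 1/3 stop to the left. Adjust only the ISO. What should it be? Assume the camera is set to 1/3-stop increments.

ISO 6400

Underexposed by 1/3 stop → need 1/3 stop brighter.
ISO: 5000 → 6400.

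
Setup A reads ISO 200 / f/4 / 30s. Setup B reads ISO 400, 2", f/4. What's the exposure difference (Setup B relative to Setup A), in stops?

Aperture: unchanged.
Shutter speed: 30 → 15 → 8 → 4 → 2 — 4 stops shorter (darker).
ISO: 200 → 400 — 1 stop raised (brighter).
Net: −4 +1 = −3 stops.

3 stops darker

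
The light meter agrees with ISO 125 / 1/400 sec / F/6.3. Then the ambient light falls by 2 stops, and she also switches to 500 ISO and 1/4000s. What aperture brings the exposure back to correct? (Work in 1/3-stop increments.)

f/2

Scene light: 2 stops darker.
ISO: 125 → 160 → 200 → 250 → 320 → 400 → 500 — 2 stops raised (brighter).
Shutter speed: 1/400 → 1/500 → 1/640 → 1/800 → 1/1000 → 1/1250 → 1/1600 → 1/2000 → 1/2500 → 1/3200 → 1/4000 — 3 1/3 stops faster (darker).
Net so far: 3 1/3 stops darker. Aperture: f/6.3 → f/5.6 → f/5 → f/4.5 → f/4 → f/3.5 → f/3.2 → f/2.8 → f/2.5 → f/2.2 → f/2.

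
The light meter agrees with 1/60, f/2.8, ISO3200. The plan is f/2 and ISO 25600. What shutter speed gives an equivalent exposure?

1/1000s

Aperture: f/2.8 → f/2 — 1 stop wider (brighter).
ISO: 3200 → 6400 → 12800 → 25600 — 3 stops raised (brighter).
Net change so far: 4 stops brighter. Offset with the shutter speed: 1/60 → 1/125 → 1/250 → 1/500 → 1/1000.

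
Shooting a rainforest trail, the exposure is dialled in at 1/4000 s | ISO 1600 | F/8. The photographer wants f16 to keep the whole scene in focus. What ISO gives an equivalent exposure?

Aperture: f/8 → f/11 → f/16 — 2 stops narrower (darker).
Need 2 stops brighter from the ISO: 1600 → 3200 → 6400.

ISO 6400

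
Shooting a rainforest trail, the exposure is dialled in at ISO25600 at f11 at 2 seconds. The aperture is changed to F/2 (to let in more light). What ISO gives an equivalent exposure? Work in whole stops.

Aperture: f/11 → f/8 → f/5.6 → f/4 → f/2.8 → f/2 — 5 stops wider (brighter).
Need 5 stops darker from the ISO: 25600 → 12800 → 6400 → 3200 → 1600 → 800.

ISO 800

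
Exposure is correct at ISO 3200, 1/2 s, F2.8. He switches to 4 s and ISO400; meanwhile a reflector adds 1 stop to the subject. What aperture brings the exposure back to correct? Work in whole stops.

Scene light: 1 stop brighter.
Shutter speed: 1/2 → 1 → 2 → 4 — 3 stops longer (brighter).
ISO: 3200 → 1600 → 800 → 400 — 3 stops dropped (darker).
Net so far: 1 stop brighter. Aperture: f/2.8 → f/4.

f/4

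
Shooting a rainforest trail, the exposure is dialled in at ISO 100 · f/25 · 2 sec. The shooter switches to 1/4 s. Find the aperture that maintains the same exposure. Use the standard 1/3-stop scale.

f/9

Shutter speed: 2 → 1.6 → 1.3 → 1 → 0.8 → 0.6 → 0.5 → 0.4 → 0.3 → 1/4 — 3 stops shorter (darker).
Need 3 stops brighter from the aperture: f/25 → f/22 → f/20 → f/18 → f/16 → f/14 → f/13 → f/11 → f/10 → f/9.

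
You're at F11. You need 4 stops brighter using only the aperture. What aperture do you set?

f/2.8

Aperture: f/11 → f/8 → f/5.6 → f/4 → f/2.8 — 4 stops larger aperture (brighter).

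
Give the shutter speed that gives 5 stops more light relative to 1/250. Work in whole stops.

Shutter speed: 1/250 → 1/125 → 1/60 → 1/30 → 1/15 → 1/8 — 5 stops slower (brighter).

1/8s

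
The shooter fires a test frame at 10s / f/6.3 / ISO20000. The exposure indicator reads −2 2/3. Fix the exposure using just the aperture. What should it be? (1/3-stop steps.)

Underexposed by 2 2/3 stops → need 2 2/3 stops brighter.
Aperture: f/6.3 → f/5.6 → f/5 → f/4.5 → f/4 → f/3.5 → f/3.2 → f/2.8 → f/2.5.

f/2.5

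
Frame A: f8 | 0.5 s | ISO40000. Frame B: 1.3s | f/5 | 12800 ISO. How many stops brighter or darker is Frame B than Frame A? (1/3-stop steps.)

Aperture: f/8 → f/7.1 → f/6.3 → f/5.6 → f/5 — 1 1/3 stops opened up (brighter).
Shutter speed: 0.5 → 0.6 → 0.8 → 1 → 1.3 — 1 1/3 stops longer (brighter).
ISO: 40000 → 32000 → 25600 → 20000 → 16000 → 12800 — 1 2/3 stops dropped (darker).
Net: +1 1/3 +1 1/3 −1 2/3 = +1 stop.

1 stop brighter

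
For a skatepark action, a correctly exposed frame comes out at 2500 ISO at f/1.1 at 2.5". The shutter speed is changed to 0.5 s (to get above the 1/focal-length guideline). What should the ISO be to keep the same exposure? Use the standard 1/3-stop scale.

Shutter speed: 2.5 → 2 → 1.6 → 1.3 → 1 → 0.8 → 0.6 → 0.5 — 2 1/3 stops faster (darker).
Need 2 1/3 stops brighter from the ISO: 2500 → 3200 → 4000 → 5000 → 6400 → 8000 → 10000 → 12800.

ISO 12800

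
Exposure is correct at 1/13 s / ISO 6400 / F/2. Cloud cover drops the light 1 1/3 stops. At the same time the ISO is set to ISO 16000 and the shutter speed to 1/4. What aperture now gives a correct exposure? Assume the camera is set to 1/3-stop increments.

f/3.5

Scene light: 1 1/3 stops darker.
ISO: 6400 → 8000 → 10000 → 12800 → 16000 — 1 1/3 stops raised (brighter).
Shutter speed: 1/13 → 1/10 → 1/8 → 1/6 → 1/5 → 1/4 — 1 2/3 stops slower (brighter).
Net so far: 1 2/3 stops brighter. Aperture: f/2 → f/2.2 → f/2.5 → f/2.8 → f/3.2 → f/3.5.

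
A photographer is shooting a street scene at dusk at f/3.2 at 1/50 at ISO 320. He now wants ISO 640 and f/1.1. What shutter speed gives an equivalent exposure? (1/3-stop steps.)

ISO: 320 → 400 → 500 → 640 — 1 stop raised (brighter).
Aperture: f/3.2 → f/2.8 → f/2.5 → f/2.2 → f/2 → f/1.8 → f/1.6 → f/1.4 → f/1.2 → f/1.1 — 3 stops wider (brighter).
Net change so far: 4 stops brighter. Offset with the shutter speed: 1/50 → 1/60 → 1/80 → 1/100 → 1/125 → 1/160 → 1/200 → 1/250 → 1/320 → 1/400 → 1/500 → 1/640 → 1/800.

1/800s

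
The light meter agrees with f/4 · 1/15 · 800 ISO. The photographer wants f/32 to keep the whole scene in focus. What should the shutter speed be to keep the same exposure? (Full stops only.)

Aperture: f/4 → f/5.6 → f/8 → f/11 → f/16 → f/22 → f/32 — 6 stops stopped down (darker).
Need 6 stops brighter from the shutter speed: 1/15 → 1/8 → 1/4 → 1/2 → 1 → 2 → 4.

4 s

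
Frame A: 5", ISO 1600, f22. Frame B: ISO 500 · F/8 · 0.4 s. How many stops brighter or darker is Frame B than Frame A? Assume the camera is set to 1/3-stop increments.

Aperture: f/22 → f/20 → f/18 → f/16 → f/14 → f/13 → f/11 → f/10 → f/9 → f/8 — 3 stops wider (brighter).
Shutter speed: 5 → 4 → 3.2 → 2.5 → 2 → 1.6 → 1.3 → 1 → 0.8 → 0.6 → 0.5 → 0.4 — 3 2/3 stops shorter (darker).
ISO: 1600 → 1250 → 1000 → 800 → 640 → 500 — 1 2/3 stops lower (darker).
Net: +3 −3 2/3 −1 2/3 = −2 1/3 stops.

2 1/3 stops darker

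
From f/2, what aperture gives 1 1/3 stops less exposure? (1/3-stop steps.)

f/3.2

Aperture: f/2 → f/2.2 → f/2.5 → f/2.8 → f/3.2 — 1 1/3 stops stopped down (darker).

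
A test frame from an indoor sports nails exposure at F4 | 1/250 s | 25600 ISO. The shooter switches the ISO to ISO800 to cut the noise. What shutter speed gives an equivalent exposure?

1/8s

ISO: 25600 → 12800 → 6400 → 3200 → 1600 → 800 — 5 stops dropped (darker).
Need 5 stops brighter from the shutter speed: 1/250 → 1/125 → 1/60 → 1/30 → 1/15 → 1/8.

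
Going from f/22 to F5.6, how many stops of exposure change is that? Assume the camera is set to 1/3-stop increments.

f/22 → f/20 → f/18 → f/16 → f/14 → f/13 → f/11 → f/10 → f/9 → f/8 → f/7.1 → f/6.3 → f/5.6 — count the steps: 12 third-stops = 4 stops.

4 stops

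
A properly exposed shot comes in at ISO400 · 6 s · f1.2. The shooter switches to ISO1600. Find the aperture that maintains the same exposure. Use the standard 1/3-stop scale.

f/2.5

ISO: 400 → 500 → 640 → 800 → 1000 → 1250 → 1600 — 2 stops raised (brighter).
Need 2 stops darker from the aperture: f/1.2 → f/1.4 → f/1.6 → f/1.8 → f/2 → f/2.2 → f/2.5.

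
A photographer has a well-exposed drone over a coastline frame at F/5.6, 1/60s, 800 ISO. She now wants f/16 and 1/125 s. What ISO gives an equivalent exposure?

Aperture: f/5.6 → f/8 → f/11 → f/16 — 3 stops smaller aperture (darker).
Shutter speed: 1/60 → 1/125 — 1 stop shorter (darker).
Net change so far: 4 stops darker. Offset with the ISO: 800 → 1600 → 3200 → 6400 → 12800.

ISO 12800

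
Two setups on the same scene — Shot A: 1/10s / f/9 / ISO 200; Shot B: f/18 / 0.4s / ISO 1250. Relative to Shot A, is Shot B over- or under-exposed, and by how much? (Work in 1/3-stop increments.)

Aperture: f/9 → f/10 → f/11 → f/13 → f/14 → f/16 → f/18 — 2 stops narrower (darker).
Shutter speed: 1/10 → 1/8 → 1/6 → 1/5 → 1/4 → 0.3 → 0.4 — 2 stops longer (brighter).
ISO: 200 → 250 → 320 → 400 → 500 → 640 → 800 → 1000 → 1250 — 2 2/3 stops higher (brighter).
Net: −2 +2 +2 2/3 = +2 2/3 stops.

2 2/3 stops brighter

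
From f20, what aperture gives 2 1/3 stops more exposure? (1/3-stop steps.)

f/9

Aperture: f/20 → f/18 → f/16 → f/14 → f/13 → f/11 → f/10 → f/9 — 2 1/3 stops larger aperture (brighter).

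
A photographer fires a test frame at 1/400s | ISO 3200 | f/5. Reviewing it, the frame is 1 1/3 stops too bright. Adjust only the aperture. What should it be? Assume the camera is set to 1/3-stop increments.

Overexposed by 1 1/3 stops → need 1 1/3 stops darker.
Aperture: f/5 → f/5.6 → f/6.3 → f/7.1 → f/8.

f/8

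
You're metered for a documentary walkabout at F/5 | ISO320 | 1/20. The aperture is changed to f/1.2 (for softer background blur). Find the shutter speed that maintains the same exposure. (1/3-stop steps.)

Aperture: f/5 → f/4.5 → f/4 → f/3.5 → f/3.2 → f/2.8 → f/2.5 → f/2.2 → f/2 → f/1.8 → f/1.6 → f/1.4 → f/1.2 — 4 stops opened up (brighter).
Need 4 stops darker from the shutter speed: 1/20 → 1/25 → 1/30 → 1/40 → 1/50 → 1/60 → 1/80 → 1/100 → 1/125 → 1/160 → 1/200 → 1/250 → 1/320.

1/320s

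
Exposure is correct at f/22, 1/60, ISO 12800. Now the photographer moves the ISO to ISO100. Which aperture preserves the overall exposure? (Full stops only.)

ISO: 12800 → 6400 → 3200 → 1600 → 800 → 400 → 200 → 100 — 7 stops lower (darker).
Need 7 stops brighter from the aperture: f/22 → f/16 → f/11 → f/8 → f/5.6 → f/4 → f/2.8 → f/2.

f/2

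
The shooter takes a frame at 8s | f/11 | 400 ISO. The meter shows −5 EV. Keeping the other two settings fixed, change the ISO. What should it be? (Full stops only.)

Underexposed by 5 stops → need 5 stops brighter.
ISO: 400 → 800 → 1600 → 3200 → 6400 → 12800.

ISO 12800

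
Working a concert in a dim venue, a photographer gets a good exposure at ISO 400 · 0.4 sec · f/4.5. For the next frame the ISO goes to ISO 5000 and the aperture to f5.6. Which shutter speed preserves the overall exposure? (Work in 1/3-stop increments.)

1/20s

ISO: 400 → 500 → 640 → 800 → 1000 → 1250 → 1600 → 2000 → 2500 → 3200 → 4000 → 5000 — 3 2/3 stops raised (brighter).
Aperture: f/4.5 → f/5 → f/5.6 — 2/3 stop stopped down (darker).
Net change so far: 3 stops brighter. Offset with the shutter speed: 0.4 → 0.3 → 1/4 → 1/5 → 1/6 → 1/8 → 1/10 → 1/13 → 1/15 → 1/20.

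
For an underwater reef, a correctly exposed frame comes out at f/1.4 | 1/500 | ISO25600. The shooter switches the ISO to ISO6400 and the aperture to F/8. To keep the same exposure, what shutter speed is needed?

1/4s

ISO: 25600 → 12800 → 6400 — 2 stops dropped (darker).
Aperture: f/1.4 → f/2 → f/2.8 → f/4 → f/5.6 → f/8 — 5 stops stopped down (darker).
Net change so far: 7 stops darker. Offset with the shutter speed: 1/500 → 1/250 → 1/125 → 1/60 → 1/30 → 1/15 → 1/8 → 1/4.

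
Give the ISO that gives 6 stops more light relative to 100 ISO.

ISO: 100 → 200 → 400 → 800 → 1600 → 3200 → 6400 — 6 stops higher (brighter).

ISO 6400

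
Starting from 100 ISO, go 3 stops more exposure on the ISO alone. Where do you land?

ISO: 100 → 200 → 400 → 800 — 3 stops higher (brighter).

ISO 800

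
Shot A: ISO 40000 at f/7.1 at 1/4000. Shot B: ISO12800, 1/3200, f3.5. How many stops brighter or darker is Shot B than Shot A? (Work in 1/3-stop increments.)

Aperture: f/7.1 → f/6.3 → f/5.6 → f/5 → f/4.5 → f/4 → f/3.5 — 2 stops opened up (brighter).
Shutter speed: 1/4000 → 1/3200 — 1/3 stop slower (brighter).
ISO: 40000 → 32000 → 25600 → 20000 → 16000 → 12800 — 1 2/3 stops lower (darker).
Net: +2 +1/3 −1 2/3 = +2/3 stops.

2/3 stop brighter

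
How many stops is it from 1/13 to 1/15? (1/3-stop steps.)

1/3 stop

1/13 → 1/15 — count the steps: 1 third-stops = 1/3 stop.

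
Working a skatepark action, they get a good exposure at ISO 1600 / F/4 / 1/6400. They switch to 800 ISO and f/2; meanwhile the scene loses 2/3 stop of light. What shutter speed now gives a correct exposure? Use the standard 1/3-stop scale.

1/8000s

Scene light: 2/3 stop darker.
ISO: 1600 → 1250 → 1000 → 800 — 1 stop lower (darker).
Aperture: f/4 → f/3.5 → f/3.2 → f/2.8 → f/2.5 → f/2.2 → f/2 — 2 stops wider (brighter).
Net so far: 1/3 stop brighter. Shutter speed: 1/6400 → 1/8000.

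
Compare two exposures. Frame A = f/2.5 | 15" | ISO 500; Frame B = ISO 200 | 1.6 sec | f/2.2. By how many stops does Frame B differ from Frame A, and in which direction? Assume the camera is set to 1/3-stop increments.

Aperture: f/2.5 → f/2.2 — 1/3 stop opened up (brighter).
Shutter speed: 15 → 13 → 10 → 8 → 6 → 5 → 4 → 3.2 → 2.5 → 2 → 1.6 — 3 1/3 stops faster (darker).
ISO: 500 → 400 → 320 → 250 → 200 — 1 1/3 stops lower (darker).
Net: +1/3 −3 1/3 −1 1/3 = −4 1/3 stops.

4 1/3 stops darker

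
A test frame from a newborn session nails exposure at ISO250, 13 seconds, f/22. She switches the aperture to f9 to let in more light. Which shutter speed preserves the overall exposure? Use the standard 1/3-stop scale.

2 s

Aperture: f/22 → f/20 → f/18 → f/16 → f/14 → f/13 → f/11 → f/10 → f/9 — 2 2/3 stops larger aperture (brighter).
Need 2 2/3 stops darker from the shutter speed: 13 → 10 → 8 → 6 → 5 → 4 → 3.2 → 2.5 → 2.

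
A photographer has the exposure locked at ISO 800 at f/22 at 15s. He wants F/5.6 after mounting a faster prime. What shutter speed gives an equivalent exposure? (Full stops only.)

Aperture: f/22 → f/16 → f/11 → f/8 → f/5.6 — 4 stops opened up (brighter).
Need 4 stops darker from the shutter speed: 15 → 8 → 4 → 2 → 1.

1 s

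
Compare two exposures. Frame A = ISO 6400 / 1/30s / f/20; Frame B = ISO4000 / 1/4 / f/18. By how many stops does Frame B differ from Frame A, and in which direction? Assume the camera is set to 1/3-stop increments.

Aperture: f/20 → f/18 — 1/3 stop larger aperture (brighter).
Shutter speed: 1/30 → 1/25 → 1/20 → 1/15 → 1/13 → 1/10 → 1/8 → 1/6 → 1/5 → 1/4 — 3 stops longer (brighter).
ISO: 6400 → 5000 → 4000 — 2/3 stop lower (darker).
Net: +1/3 +3 −2/3 = +2 2/3 stops.

2 2/3 stops brighter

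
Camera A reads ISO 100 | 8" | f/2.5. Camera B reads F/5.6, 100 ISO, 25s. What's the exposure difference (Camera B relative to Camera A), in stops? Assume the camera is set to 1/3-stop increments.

Aperture: f/2.5 → f/2.8 → f/3.2 → f/3.5 → f/4 → f/4.5 → f/5 → f/5.6 — 2 1/3 stops smaller aperture (darker).
Shutter speed: 8 → 10 → 13 → 15 → 20 → 25 — 1 2/3 stops longer (brighter).
ISO: unchanged.
Net: −2 1/3 +1 2/3 = −2/3 stops.

2/3 stop darker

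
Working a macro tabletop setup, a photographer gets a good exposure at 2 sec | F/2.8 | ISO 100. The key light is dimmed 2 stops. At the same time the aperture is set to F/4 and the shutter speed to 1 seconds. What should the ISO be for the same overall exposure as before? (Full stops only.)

Scene light: 2 stops darker.
Aperture: f/2.8 → f/4 — 1 stop stopped down (darker).
Shutter speed: 2 → 1 — 1 stop faster (darker).
Net so far: 4 stops darker. ISO: 100 → 200 → 400 → 800 → 1600.

ISO 1600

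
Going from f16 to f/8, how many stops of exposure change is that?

f/16 → f/11 → f/8 — count the steps: 2 stops.

2 stops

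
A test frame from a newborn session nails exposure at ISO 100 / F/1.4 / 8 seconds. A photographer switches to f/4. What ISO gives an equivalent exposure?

ISO 800

Aperture: f/1.4 → f/2 → f/2.8 → f/4 — 3 stops stopped down (darker).
Need 3 stops brighter from the ISO: 100 → 200 → 400 → 800.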